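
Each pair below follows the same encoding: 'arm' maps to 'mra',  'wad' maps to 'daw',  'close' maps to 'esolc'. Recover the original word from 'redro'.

It's just the letters in reverse order.
Undoing it on redro: then reverse → order.

order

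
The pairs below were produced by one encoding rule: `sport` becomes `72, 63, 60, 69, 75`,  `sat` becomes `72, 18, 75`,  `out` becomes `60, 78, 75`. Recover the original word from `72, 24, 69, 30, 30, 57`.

screen

s(#19)→72 and p(#16)→63: differences scale by 3, so n = 3·pos + 15. Each letter becomes 3×(its alphabet position, a=1..z=26) + 15.
Decoding 72, 24, 69, 30, 30, 57: 72→(72−15)÷3=19=s, 24→(24−15)÷3=3=c, 69→(69−15)÷3=18=r, 30→(30−15)÷3=5=e, 30→(30−15)÷3=5=e, 57→(57−15)÷3=14=n.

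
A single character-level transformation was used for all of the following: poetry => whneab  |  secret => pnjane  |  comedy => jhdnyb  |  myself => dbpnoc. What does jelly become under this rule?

p(15)→w(22) and o(14)→h(7) fit y≡15x+5 (mod 26); the inverse of 15 mod 26 is 7. Treating letters as 0–25, the rule is x ↦ 15x + 5 (mod 26).
For jelly: j(9)→15·9+5≡10=k; e(4)→15·4+5≡13=n; l(11)→15·11+5≡14=o; l(11)→15·11+5≡14=o; y(24)→15·24+5≡1=b (all mod 26).

knoob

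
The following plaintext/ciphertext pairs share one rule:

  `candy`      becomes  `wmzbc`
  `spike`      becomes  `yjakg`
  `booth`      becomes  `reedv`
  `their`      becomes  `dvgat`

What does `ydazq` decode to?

sting

c(2)→w(22) and a(0)→m(12) fit y≡5x+12 (mod 26); the inverse of 5 mod 26 is 21. Treating letters as 0–25, the rule is x ↦ 5x + 12 (mod 26).
Reversing it on ydazq: y(24)→21·(24−12)≡18=s; d(3)→21·(3−12)≡19=t; a(0)→21·(0−12)≡8=i; z(25)→21·(25−12)≡13=n; q(16)→21·(16−12)≡6=g (all mod 26).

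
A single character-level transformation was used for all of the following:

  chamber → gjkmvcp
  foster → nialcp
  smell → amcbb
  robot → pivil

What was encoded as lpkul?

c(2)→g(6) and h(7)→j(9) fit y≡11x+10 (mod 26); the inverse of 11 mod 26 is 19. Treating letters as 0–25, the rule is x ↦ 11x + 10 (mod 26).
Undoing it on lpkul: l(11)→19·(11−10)≡19=t; p(15)→19·(15−10)≡17=r; k(10)→19·(10−10)≡0=a; u(20)→19·(20−10)≡8=i; l(11)→19·(11−10)≡19=t (all mod 26).

trait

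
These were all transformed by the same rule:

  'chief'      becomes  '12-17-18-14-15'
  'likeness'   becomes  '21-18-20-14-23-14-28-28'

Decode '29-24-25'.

The number is (letter's place in the alphabet, a=1) + 9.
Reversing it on 29-24-25: 29→(29−9)÷1=20=t, 24→(24−9)÷1=15=o, 25→(25−9)÷1=16=p.

top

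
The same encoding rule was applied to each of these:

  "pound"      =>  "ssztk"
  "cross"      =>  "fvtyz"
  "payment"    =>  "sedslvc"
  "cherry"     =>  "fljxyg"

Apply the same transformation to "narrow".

qewxve

In pound: p→s is +3, o→s is +4, u→z is +5, n→t is +6 — the shift increases by 1 each position. Letter i (0-indexed) is shifted by i+3, so successive shifts are 3, 4, 5, ….
Applying it to narrow: n+3=q, a+4=e, r+5=w, r+6=x, o+7=v, w+8=e.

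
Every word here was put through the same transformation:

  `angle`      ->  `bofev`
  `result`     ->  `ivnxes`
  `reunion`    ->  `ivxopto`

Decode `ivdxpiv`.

require

a(0)→b(1) and n(13)→o(14) fit y≡5x+1 (mod 26); the inverse of 5 mod 26 is 21. This is an affine cipher: with a=0,…,z=25, each position x becomes (5x+1) mod 26.
Reversing it on ivdxpiv: i(8)→21·(8−1)≡17=r; v(21)→21·(21−1)≡4=e; d(3)→21·(3−1)≡16=q; x(23)→21·(23−1)≡20=u; p(15)→21·(15−1)≡8=i; i(8)→21·(8−1)≡17=r; v(21)→21·(21−1)≡4=e (all mod 26).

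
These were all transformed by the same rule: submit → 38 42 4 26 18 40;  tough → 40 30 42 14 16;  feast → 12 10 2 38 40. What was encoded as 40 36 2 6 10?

trace

Each letter becomes 2×(its alphabet position, a=1..z=26).
Reversing it on 40 36 2 6 10: 40→(40−0)÷2=20=t, 36→(36−0)÷2=18=r, 2→(2−0)÷2=1=a, 6→(6−0)÷2=3=c, 10→(10−0)÷2=5=e.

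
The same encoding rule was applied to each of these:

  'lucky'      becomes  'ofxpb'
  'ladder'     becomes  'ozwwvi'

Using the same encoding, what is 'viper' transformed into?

Each letter is replaced by its mirror in the alphabet: a↔z, b↔y, c↔x, and so on (the Atbash cipher).
On viper: v↔e, i↔r, p↔k, e↔v, r↔i.

erkvi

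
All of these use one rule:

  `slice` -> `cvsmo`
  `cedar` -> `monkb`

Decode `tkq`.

Compare letters: s→c is +10, l→v is +10, i→s is +10 — a constant shift. Every letter moves 10 places later in the alphabet, wrapping around z→a.
Reversing it on tkq: t−10=j, k−10=a, q−10=g.

jag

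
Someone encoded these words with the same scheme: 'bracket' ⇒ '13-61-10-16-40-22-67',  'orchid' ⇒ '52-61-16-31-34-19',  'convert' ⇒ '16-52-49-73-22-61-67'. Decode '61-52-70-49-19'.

round

b(#2)→13 and r(#18)→61: differences scale by 3, so n = 3·pos + 7. With a=1..z=26, the number is 3·pos + 7.
Undoing it on 61-52-70-49-19: 61→(61−7)÷3=18=r, 52→(52−7)÷3=15=o, 70→(70−7)÷3=21=u, 49→(49−7)÷3=14=n, 19→(19−7)÷3=4=d.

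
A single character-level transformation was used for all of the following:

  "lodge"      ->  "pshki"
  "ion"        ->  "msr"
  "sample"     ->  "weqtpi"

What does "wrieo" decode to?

Compare letters: l→p is +4, o→s is +4, d→h is +4 — a constant shift. Each letter is shifted forward by 4 in the alphabet (a Caesar shift of +4).
Reversing it on wrieo: w−4=s, r−4=n, i−4=e, e−4=a, o−4=k.

sneak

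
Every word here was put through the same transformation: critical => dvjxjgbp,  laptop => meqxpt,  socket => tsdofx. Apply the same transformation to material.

A repeating key of period 2 is used — shifts +1, +4 over and over.
On material: m+1=n, a+4=e, t+1=u, e+4=i, r+1=s, i+4=m, a+1=b, l+4=p.

neuismbp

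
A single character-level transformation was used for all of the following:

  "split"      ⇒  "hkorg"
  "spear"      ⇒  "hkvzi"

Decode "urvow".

field

Each pair mirrors across the alphabet (s↔h, p↔k, l↔o): positions sum to 25. This is the alphabet-reversal cipher (Atbash): a becomes z, b becomes y, etc.
Reversing it on urvow: u↔f, r↔i, v↔e, o↔l, w↔d.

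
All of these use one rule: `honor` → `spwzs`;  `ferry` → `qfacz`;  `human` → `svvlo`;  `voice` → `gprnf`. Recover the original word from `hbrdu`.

Shifts by position in honor: pos 0: h→s (+11), pos 1: o→p (+1), pos 2: n→w (+9), pos 3: o→z (+11), pos 4: r→s (+1) — repeating every 3. A repeating key of period 3 is used — shifts +11, +1, +9 over and over.
Undoing it on hbrdu: h−11=w, b−1=a, r−9=i, d−11=s, u−1=t.

waist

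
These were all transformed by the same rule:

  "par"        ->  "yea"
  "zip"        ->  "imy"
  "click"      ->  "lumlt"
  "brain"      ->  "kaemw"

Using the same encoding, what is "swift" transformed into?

bfmoc

The shift depends on letter class: consonant p→y is +9, but vowel a→e is +4. Two shifts are in play — +4 for a/e/i/o/u, +9 for every other letter.
On swift: s(cons)+9=b, w(cons)+9=f, i(vowel)+4=m, f(cons)+9=o, t(cons)+9=c.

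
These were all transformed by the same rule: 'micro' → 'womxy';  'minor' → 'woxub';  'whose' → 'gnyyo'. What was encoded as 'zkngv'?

pedal

Shifts by position in micro: pos 0: m→w (+10), pos 1: i→o (+6), pos 2: c→m (+10), pos 3: r→x (+6) — repeating every 2. The shifts repeat in a cycle of length 2: positions 0,1,… shift by +10, +6, then the pattern repeats.
Decoding zkngv: z−10=p, k−6=e, n−10=d, g−6=a, v−10=l.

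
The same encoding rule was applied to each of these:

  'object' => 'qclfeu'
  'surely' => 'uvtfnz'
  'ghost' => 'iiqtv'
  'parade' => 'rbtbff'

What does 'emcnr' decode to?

clamp

Shifts by position in object: pos 0: o→q (+2), pos 1: b→c (+1), pos 2: j→l (+2), pos 3: e→f (+1) — repeating every 2. The shifts repeat in a cycle of length 2: positions 0,1,… shift by +2, +1, then the pattern repeats.
Decoding emcnr: e−2=c, m−1=l, c−2=a, n−1=m, r−2=p.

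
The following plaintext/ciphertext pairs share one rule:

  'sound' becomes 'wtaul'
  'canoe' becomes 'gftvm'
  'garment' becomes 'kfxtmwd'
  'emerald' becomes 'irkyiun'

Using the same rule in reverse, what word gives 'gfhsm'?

cable

In sound: s→w is +4, o→t is +5, u→a is +6, n→u is +7 — the shift increases by 1 each position. Letter i (0-indexed) is shifted by i+4, so successive shifts are 4, 5, 6, ….
Decoding gfhsm: g−4=c, f−5=a, h−6=b, s−7=l, m−8=e.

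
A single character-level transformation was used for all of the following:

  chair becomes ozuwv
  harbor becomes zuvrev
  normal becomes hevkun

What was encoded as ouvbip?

c(2)→o(14) and h(7)→z(25) fit y≡23x+20 (mod 26); the inverse of 23 mod 26 is 17. This is an affine cipher: with a=0,…,z=25, each position x becomes (23x+20) mod 26.
Decoding ouvbip: o(14)→17·(14−20)≡2=c; u(20)→17·(20−20)≡0=a; v(21)→17·(21−20)≡17=r; b(1)→17·(1−20)≡15=p; i(8)→17·(8−20)≡4=e; p(15)→17·(15−20)≡19=t (all mod 26).

carpet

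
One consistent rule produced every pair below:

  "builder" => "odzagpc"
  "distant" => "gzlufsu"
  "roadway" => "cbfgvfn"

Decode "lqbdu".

shout

b(1)→o(14) and u(20)→d(3) fit y≡9x+5 (mod 26); the inverse of 9 mod 26 is 3. Each letter's alphabet position (a=0..z=25) is mapped through 9·x+5 mod 26 — an affine cipher.
Undoing it on lqbdu: l(11)→3·(11−5)≡18=s; q(16)→3·(16−5)≡7=h; b(1)→3·(1−5)≡14=o; d(3)→3·(3−5)≡20=u; u(20)→3·(20−5)≡19=t (all mod 26).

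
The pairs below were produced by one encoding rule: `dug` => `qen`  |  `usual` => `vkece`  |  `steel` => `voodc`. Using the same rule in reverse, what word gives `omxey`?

ounce

The output letters match the input read backwards, each shifted +10: dug reversed is gud. The word is reversed, then every letter is shifted forward by 10.
Decoding omxey: shift back: o−10=e, m−10=c, x−10=n, e−10=u, y−10=o → ecnuo; then reverse → ounce.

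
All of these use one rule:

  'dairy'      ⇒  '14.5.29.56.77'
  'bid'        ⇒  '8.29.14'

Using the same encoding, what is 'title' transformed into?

62.29.62.38.17

d(#4)→14 and a(#1)→5: differences scale by 3, so n = 3·pos + 2. With a=1..z=26, the number is 3·pos + 2.
On title: t=20→62, i=9→29, t=20→62, l=12→38, e=5→17.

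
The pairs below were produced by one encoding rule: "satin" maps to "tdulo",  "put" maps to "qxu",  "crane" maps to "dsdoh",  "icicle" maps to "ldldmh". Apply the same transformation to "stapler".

The shift depends on letter class: consonant s→t is +1, but vowel a→d is +3. Two shifts are in play — +3 for a/e/i/o/u, +1 for every other letter.
For stapler: s(cons)+1=t, t(cons)+1=u, a(vowel)+3=d, p(cons)+1=q, l(cons)+1=m, e(vowel)+3=h, r(cons)+1=s.

tudqmhs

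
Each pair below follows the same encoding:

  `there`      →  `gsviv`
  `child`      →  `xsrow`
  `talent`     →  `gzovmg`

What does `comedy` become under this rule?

Each letter is replaced by its mirror in the alphabet: a↔z, b↔y, c↔x, and so on (the Atbash cipher).
Applying it to comedy: c↔x, o↔l, m↔n, e↔v, d↔w, y↔b.

xlnvwb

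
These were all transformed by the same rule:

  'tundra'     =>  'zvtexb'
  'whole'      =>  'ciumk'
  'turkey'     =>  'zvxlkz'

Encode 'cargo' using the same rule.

ibxhu

Shifts by position in tundra: pos 0: t→z (+6), pos 1: u→v (+1), pos 2: n→t (+6), pos 3: d→e (+1) — repeating every 2. A repeating key of period 2 is used — shifts +6, +1 over and over.
On cargo: c+6=i, a+1=b, r+6=x, g+1=h, o+6=u.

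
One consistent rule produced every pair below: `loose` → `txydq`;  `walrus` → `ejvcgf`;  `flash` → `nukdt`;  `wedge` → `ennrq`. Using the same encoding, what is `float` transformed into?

In loose: l→t is +8, o→x is +9, o→y is +10, s→d is +11 — the shift increases by 1 each position. Letter i (0-indexed) is shifted by i+8, so successive shifts are 8, 9, 10, ….
Applying it to float: f+8=n, l+9=u, o+10=y, a+11=l, t+12=f.

nuylf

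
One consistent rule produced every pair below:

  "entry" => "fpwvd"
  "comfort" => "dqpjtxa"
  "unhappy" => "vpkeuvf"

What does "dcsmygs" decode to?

Letter i (0-indexed) is shifted by i+1, so successive shifts are 1, 2, 3, ….
Reversing it on dcsmygs: d−1=c, c−2=a, s−3=p, m−4=i, y−5=t, g−6=a, s−7=l.

capital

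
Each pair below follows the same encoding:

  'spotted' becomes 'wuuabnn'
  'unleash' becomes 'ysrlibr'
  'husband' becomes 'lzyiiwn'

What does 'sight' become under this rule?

In spotted: s→w is +4, p→u is +5, o→u is +6, t→a is +7 — the shift increases by 1 each position. The shift increases by 1 at each position, starting from +4: 4, 5, 6, ….
On sight: s+4=w, i+5=n, g+6=m, h+7=o, t+8=b.

wnmob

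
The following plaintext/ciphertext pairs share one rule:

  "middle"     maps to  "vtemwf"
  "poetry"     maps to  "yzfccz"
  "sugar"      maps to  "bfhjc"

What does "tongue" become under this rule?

czopff

Shifts by position in middle: pos 0: m→v (+9), pos 1: i→t (+11), pos 2: d→e (+1), pos 3: d→m (+9), pos 4: l→w (+11), pos 5: e→f (+1) — repeating every 3. It's a Vigenère-style cipher with numeric key [9,11,1]: position i shifts by key[i mod 3].
For tongue: t+9=c, o+11=z, n+1=o, g+9=p, u+11=f, e+1=f.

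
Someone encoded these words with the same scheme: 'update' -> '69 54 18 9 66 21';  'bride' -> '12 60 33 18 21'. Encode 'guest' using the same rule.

u(#21)→69 and p(#16)→54: differences scale by 3, so n = 3·pos + 6. Each letter becomes 3×(its alphabet position, a=1..z=26) + 6.
On guest: g=7→27, u=21→69, e=5→21, s=19→63, t=20→66.

27 69 21 63 66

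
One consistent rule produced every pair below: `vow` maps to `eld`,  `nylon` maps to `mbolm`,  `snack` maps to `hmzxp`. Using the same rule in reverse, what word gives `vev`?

eve

Each pair mirrors across the alphabet (v↔e, o↔l, w↔d): positions sum to 25. This is the alphabet-reversal cipher (Atbash): a becomes z, b becomes y, etc.
Decoding vev: v↔e, e↔v, v↔e.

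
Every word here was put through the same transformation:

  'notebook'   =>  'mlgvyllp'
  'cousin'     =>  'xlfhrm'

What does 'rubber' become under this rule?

This is the alphabet-reversal cipher (Atbash): a becomes z, b becomes y, etc.
Applying it to rubber: r↔i, u↔f, b↔y, b↔y, e↔v, r↔i.

ifyyvi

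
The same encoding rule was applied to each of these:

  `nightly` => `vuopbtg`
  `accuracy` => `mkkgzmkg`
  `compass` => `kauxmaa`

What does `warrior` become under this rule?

emzzuaz

The shift depends on letter class: consonant n→v is +8, but vowel i→u is +12. Vowels shift forward by 12 and consonants shift forward by 8.
On warrior: w(cons)+8=e, a(vowel)+12=m, r(cons)+8=z, r(cons)+8=z, i(vowel)+12=u, o(vowel)+12=a, r(cons)+8=z.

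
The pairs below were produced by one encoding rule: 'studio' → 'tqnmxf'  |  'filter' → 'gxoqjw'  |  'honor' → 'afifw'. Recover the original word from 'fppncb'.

occupy

s(18)→t(19) and t(19)→q(16) fit y≡23x+21 (mod 26); the inverse of 23 mod 26 is 17. Each letter's alphabet position (a=0..z=25) is mapped through 23·x+21 mod 26 — an affine cipher.
Decoding fppncb: f(5)→17·(5−21)≡14=o; p(15)→17·(15−21)≡2=c; p(15)→17·(15−21)≡2=c; n(13)→17·(13−21)≡20=u; c(2)→17·(2−21)≡15=p; b(1)→17·(1−21)≡24=y (all mod 26).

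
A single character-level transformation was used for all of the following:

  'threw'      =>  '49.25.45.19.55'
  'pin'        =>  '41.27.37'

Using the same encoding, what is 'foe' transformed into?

t(#20)→49 and h(#8)→25: differences scale by 2, so n = 2·pos + 9. With a=1..z=26, the number is 2·pos + 9.
For foe: f=6→21, o=15→39, e=5→19.

21.39.19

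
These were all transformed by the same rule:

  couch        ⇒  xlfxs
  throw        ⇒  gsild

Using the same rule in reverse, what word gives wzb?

Each pair mirrors across the alphabet (c↔x, o↔l, u↔f): positions sum to 25. Letters are reflected about the middle of the alphabet (position → 25−position): Atbash.
Decoding wzb: w↔d, z↔a, b↔y.

day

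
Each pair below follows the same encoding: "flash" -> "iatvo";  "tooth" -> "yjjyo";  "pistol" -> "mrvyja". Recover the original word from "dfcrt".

media

f(5)→i(8) and l(11)→a(0) fit y≡3x+19 (mod 26); the inverse of 3 mod 26 is 9. Treating letters as 0–25, the rule is x ↦ 3x + 19 (mod 26).
Reversing it on dfcrt: d(3)→9·(3−19)≡12=m; f(5)→9·(5−19)≡4=e; c(2)→9·(2−19)≡3=d; r(17)→9·(17−19)≡8=i; t(19)→9·(19−19)≡0=a (all mod 26).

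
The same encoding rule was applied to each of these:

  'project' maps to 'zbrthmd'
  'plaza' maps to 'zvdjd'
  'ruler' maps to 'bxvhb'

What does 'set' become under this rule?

Two shifts are in play — +3 for a/e/i/o/u, +10 for every other letter.
Applying it to set: s(cons)+10=c, e(vowel)+3=h, t(cons)+10=d.

chd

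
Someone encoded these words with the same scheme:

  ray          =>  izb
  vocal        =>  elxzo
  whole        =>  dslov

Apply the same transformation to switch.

Letters are reflected about the middle of the alphabet (position → 25−position): Atbash.
For switch: s↔h, w↔d, i↔r, t↔g, c↔x, h↔s.

hdrgxs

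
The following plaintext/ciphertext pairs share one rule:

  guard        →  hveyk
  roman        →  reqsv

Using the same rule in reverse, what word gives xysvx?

The output letters match the input read backwards, each shifted +4: guard reversed is draug. Read the word backwards and shift each letter +4.
Reversing it on xysvx: shift back: x−4=t, y−4=u, s−4=o, v−4=r, x−4=t → tuort; then reverse → trout.

trout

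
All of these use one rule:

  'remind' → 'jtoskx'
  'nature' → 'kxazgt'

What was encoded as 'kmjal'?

The output letters match the input read backwards, each shifted +6: remind reversed is dnimer. The word is reversed, then every letter is shifted forward by 6.
Decoding kmjal: shift back: k−6=e, m−6=g, j−6=d, a−6=u, l−6=f → egduf; then reverse → fudge.

fudge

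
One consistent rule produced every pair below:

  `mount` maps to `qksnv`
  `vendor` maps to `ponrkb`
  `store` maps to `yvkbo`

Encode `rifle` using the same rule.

bclto

m(12)→q(16) and o(14)→k(10) fit y≡23x+0 (mod 26); the inverse of 23 mod 26 is 17. Treating letters as 0–25, the rule is x ↦ 23x + 0 (mod 26).
Applying it to rifle: r(17)→23·17+0≡1=b; i(8)→23·8+0≡2=c; f(5)→23·5+0≡11=l; l(11)→23·11+0≡19=t; e(4)→23·4+0≡14=o (all mod 26).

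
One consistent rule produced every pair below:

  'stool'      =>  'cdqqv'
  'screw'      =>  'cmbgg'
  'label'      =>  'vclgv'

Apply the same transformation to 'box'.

The rule splits by letter class: vowels +2, consonants +10.
On box: b(cons)+10=l, o(vowel)+2=q, x(cons)+10=h.

lqh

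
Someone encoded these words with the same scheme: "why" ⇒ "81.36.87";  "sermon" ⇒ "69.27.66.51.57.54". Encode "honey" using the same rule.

36.57.54.27.87

w(#23)→81 and h(#8)→36: differences scale by 3, so n = 3·pos + 12. Each letter becomes 3×(its alphabet position, a=1..z=26) + 12.
Applying it to honey: h=8→36, o=15→57, n=14→54, e=5→27, y=25→87.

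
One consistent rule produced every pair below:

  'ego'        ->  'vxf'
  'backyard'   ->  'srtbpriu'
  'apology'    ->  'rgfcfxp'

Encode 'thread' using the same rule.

Compare letters: e→v is +17, g→x is +17, o→f is +17 — a constant shift. This is a Caesar cipher with shift 17.
For thread: t+17=k, h+17=y, r+17=i, e+17=v, a+17=r, d+17=u.

kyivru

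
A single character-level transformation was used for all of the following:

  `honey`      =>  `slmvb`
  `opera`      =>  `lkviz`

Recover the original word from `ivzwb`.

Each pair mirrors across the alphabet (h↔s, o↔l, n↔m): positions sum to 25. This is the alphabet-reversal cipher (Atbash): a becomes z, b becomes y, etc.
Decoding ivzwb: i↔r, v↔e, z↔a, w↔d, b↔y.

ready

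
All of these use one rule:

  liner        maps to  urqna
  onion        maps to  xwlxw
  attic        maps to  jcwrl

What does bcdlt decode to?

Shifts by position in liner: pos 0: l→u (+9), pos 1: i→r (+9), pos 2: n→q (+3), pos 3: e→n (+9), pos 4: r→a (+9) — repeating every 3. It's a Vigenère-style cipher with numeric key [9,9,3]: position i shifts by key[i mod 3].
Undoing it on bcdlt: b−9=s, c−9=t, d−3=a, l−9=c, t−9=k.

stack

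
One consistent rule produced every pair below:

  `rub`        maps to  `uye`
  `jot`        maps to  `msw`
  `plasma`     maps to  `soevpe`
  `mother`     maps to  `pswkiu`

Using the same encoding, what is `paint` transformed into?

The shift depends on letter class: consonant r→u is +3, but vowel u→y is +4. The rule splits by letter class: vowels +4, consonants +3.
For paint: p(cons)+3=s, a(vowel)+4=e, i(vowel)+4=m, n(cons)+3=q, t(cons)+3=w.

semqw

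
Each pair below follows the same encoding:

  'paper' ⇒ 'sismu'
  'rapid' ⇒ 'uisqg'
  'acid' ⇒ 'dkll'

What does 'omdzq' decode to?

Shifts by position in paper: pos 0: p→s (+3), pos 1: a→i (+8), pos 2: p→s (+3), pos 3: e→m (+8) — repeating every 2. It's a Vigenère-style cipher with numeric key [3,8]: position i shifts by key[i mod 2].
Undoing it on omdzq: o−3=l, m−8=e, d−3=a, z−8=r, q−3=n.

learn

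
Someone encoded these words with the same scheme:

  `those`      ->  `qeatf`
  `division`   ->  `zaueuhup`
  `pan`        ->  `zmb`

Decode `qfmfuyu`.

imitate

The word is reversed, then every letter is shifted forward by 12.
Undoing it on qfmfuyu: shift back: q−12=e, f−12=t, m−12=a, f−12=t, u−12=i, y−12=m, u−12=i → etatimi; then reverse → imitate.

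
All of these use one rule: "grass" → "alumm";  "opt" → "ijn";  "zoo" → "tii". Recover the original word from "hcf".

nil

Compare letters: g→a is +20, r→l is +20, a→u is +20 — a constant shift. This is a Caesar cipher with shift 20.
Undoing it on hcf: h−20=n, c−20=i, f−20=l.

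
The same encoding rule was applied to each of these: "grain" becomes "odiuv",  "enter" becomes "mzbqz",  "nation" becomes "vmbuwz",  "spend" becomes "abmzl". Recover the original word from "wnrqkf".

The shifts repeat in a cycle of length 2: positions 0,1,… shift by +8, +12, then the pattern repeats.
Reversing it on wnrqkf: w−8=o, n−12=b, r−8=j, q−12=e, k−8=c, f−12=t.

object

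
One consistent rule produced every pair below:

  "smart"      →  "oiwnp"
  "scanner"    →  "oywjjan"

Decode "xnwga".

brake

Compare letters: s→o is +22, m→i is +22, a→w is +22 — a constant shift. Every letter moves 22 places later in the alphabet, wrapping around z→a.
Undoing it on xnwga: x−22=b, n−22=r, w−22=a, g−22=k, a−22=e.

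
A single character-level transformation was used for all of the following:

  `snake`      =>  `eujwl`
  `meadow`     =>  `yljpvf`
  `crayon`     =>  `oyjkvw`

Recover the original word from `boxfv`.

Shifts by position in snake: pos 0: s→e (+12), pos 1: n→u (+7), pos 2: a→j (+9), pos 3: k→w (+12), pos 4: e→l (+7) — repeating every 3. The shifts repeat in a cycle of length 3: positions 0,1,… shift by +12, +7, +9, then the pattern repeats.
Decoding boxfv: b−12=p, o−7=h, x−9=o, f−12=t, v−7=o.

photo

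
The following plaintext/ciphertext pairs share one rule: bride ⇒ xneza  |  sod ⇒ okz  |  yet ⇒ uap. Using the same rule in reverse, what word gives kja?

one

Compare letters: b→x is +22, r→n is +22, i→e is +22 — a constant shift. It's a constant shift of +22 (ROT22).
Reversing it on kja: k−22=o, j−22=n, a−22=e.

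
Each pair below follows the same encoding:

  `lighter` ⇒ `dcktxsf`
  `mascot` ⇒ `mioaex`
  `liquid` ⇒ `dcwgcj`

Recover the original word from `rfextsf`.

brother

This is an affine cipher: with a=0,…,z=25, each position x becomes (9x+8) mod 26.
Decoding rfextsf: r(17)→3·(17−8)≡1=b; f(5)→3·(5−8)≡17=r; e(4)→3·(4−8)≡14=o; x(23)→3·(23−8)≡19=t; t(19)→3·(19−8)≡7=h; s(18)→3·(18−8)≡4=e; f(5)→3·(5−8)≡17=r (all mod 26).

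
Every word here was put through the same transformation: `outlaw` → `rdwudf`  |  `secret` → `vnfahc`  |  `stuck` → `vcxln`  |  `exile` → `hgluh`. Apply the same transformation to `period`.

snurrm

Shifts by position in outlaw: pos 0: o→r (+3), pos 1: u→d (+9), pos 2: t→w (+3), pos 3: l→u (+9) — repeating every 2. The shifts repeat in a cycle of length 2: positions 0,1,… shift by +3, +9, then the pattern repeats.
Applying it to period: p+3=s, e+9=n, r+3=u, i+9=r, o+3=r, d+9=m.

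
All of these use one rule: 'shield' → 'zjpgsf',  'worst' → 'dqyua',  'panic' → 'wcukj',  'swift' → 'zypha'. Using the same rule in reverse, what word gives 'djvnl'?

Shifts by position in shield: pos 0: s→z (+7), pos 1: h→j (+2), pos 2: i→p (+7), pos 3: e→g (+2) — repeating every 2. The shifts repeat in a cycle of length 2: positions 0,1,… shift by +7, +2, then the pattern repeats.
Undoing it on djvnl: d−7=w, j−2=h, v−7=o, n−2=l, l−7=e.

whole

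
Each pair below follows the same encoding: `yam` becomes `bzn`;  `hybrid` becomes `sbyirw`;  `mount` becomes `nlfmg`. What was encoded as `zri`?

Each pair mirrors across the alphabet (y↔b, a↔z, m↔n): positions sum to 25. Each letter is replaced by its mirror in the alphabet: a↔z, b↔y, c↔x, and so on (the Atbash cipher).
Decoding zri: z↔a, r↔i, i↔r.

air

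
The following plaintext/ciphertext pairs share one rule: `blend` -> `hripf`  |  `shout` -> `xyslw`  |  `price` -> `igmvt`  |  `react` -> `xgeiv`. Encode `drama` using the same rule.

eqevh

The word is reversed, then every letter is shifted forward by 4.
For drama: reverse → amard; then shift: a+4=e, m+4=q, a+4=e, r+4=v, d+4=h.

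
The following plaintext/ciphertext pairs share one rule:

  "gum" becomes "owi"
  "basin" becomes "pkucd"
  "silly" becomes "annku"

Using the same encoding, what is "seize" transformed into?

gbkgu

The output letters match the input read backwards, each shifted +2: gum reversed is mug. The word is reversed, then every letter is shifted forward by 2.
Applying it to seize: reverse → ezies; then shift: e+2=g, z+2=b, i+2=k, e+2=g, s+2=u.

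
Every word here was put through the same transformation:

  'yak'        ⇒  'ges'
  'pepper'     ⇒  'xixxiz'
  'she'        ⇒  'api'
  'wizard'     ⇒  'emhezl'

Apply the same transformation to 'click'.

ktmks

The shift depends on letter class: consonant y→g is +8, but vowel a→e is +4. The rule splits by letter class: vowels +4, consonants +8.
Applying it to click: c(cons)+8=k, l(cons)+8=t, i(vowel)+4=m, c(cons)+8=k, k(cons)+8=s.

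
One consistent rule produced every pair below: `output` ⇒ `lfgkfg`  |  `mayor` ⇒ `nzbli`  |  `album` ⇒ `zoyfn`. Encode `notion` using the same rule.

mlgrlm

Each pair mirrors across the alphabet (o↔l, u↔f, t↔g): positions sum to 25. This is the alphabet-reversal cipher (Atbash): a becomes z, b becomes y, etc.
For notion: n↔m, o↔l, t↔g, i↔r, o↔l, n↔m.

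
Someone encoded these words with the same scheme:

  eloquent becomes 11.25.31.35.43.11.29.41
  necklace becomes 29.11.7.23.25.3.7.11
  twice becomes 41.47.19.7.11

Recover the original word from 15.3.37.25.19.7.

garlic

With a=1..z=26, the number is 2·pos + 1.
Undoing it on 15.3.37.25.19.7: 15→(15−1)÷2=7=g, 3→(3−1)÷2=1=a, 37→(37−1)÷2=18=r, 25→(25−1)÷2=12=l, 19→(19−1)÷2=9=i, 7→(7−1)÷2=3=c.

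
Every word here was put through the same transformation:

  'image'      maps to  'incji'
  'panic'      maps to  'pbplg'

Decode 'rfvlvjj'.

In image: i→i is +0, m→n is +1, a→c is +2, g→j is +3 — the shift increases by 1 each position. Each letter shifts forward by its position index (0, 1, 2, …) — the shift grows by one for each successive letter.
Decoding rfvlvjj: r−0=r, f−1=e, v−2=t, l−3=i, v−4=r, j−5=e, j−6=d.

retired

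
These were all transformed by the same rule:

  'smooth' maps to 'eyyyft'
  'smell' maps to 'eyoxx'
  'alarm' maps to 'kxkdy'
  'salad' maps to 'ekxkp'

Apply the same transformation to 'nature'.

zkfedo

The shift depends on letter class: consonant s→e is +12, but vowel o→y is +10. Two shifts are in play — +10 for a/e/i/o/u, +12 for every other letter.
On nature: n(cons)+12=z, a(vowel)+10=k, t(cons)+12=f, u(vowel)+10=e, r(cons)+12=d, e(vowel)+10=o.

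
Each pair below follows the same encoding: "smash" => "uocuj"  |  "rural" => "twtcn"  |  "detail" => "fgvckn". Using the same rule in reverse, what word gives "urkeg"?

Compare letters: s→u is +2, m→o is +2, a→c is +2 — a constant shift. This is a Caesar cipher with shift 2.
Reversing it on urkeg: u−2=s, r−2=p, k−2=i, e−2=c, g−2=e.

spice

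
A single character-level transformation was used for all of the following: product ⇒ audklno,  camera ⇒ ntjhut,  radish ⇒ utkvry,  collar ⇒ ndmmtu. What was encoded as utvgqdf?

p(15)→a(0) and r(17)→u(20) fit y≡23x+19 (mod 26); the inverse of 23 mod 26 is 17. Treating letters as 0–25, the rule is x ↦ 23x + 19 (mod 26).
Undoing it on utvgqdf: u(20)→17·(20−19)≡17=r; t(19)→17·(19−19)≡0=a; v(21)→17·(21−19)≡8=i; g(6)→17·(6−19)≡13=n; q(16)→17·(16−19)≡1=b; d(3)→17·(3−19)≡14=o; f(5)→17·(5−19)≡22=w (all mod 26).

rainbow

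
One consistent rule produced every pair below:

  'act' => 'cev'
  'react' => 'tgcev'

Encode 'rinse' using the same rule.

Every letter moves 2 places later in the alphabet, wrapping around z→a.
For rinse: r+2=t, i+2=k, n+2=p, s+2=u, e+2=g.

tkpug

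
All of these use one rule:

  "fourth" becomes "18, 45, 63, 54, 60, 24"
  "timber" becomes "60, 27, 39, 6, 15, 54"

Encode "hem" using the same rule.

f(#6)→18 and o(#15)→45: differences scale by 3, so n = 3·pos + 0. With a=1..z=26, the number is 3·pos.
On hem: h=8→24, e=5→15, m=13→39.

24, 15, 39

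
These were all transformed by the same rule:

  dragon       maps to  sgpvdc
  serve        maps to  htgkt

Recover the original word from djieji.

output

Compare letters: d→s is +15, r→g is +15, a→p is +15 — a constant shift. This is a Caesar cipher with shift 15.
Reversing it on djieji: d−15=o, j−15=u, i−15=t, e−15=p, j−15=u, i−15=t.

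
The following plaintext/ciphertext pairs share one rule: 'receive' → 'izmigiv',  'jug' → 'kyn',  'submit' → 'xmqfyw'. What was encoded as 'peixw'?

The output letters match the input read backwards, each shifted +4: receive reversed is eviecer. The word is reversed, then every letter is shifted forward by 4.
Undoing it on peixw: shift back: p−4=l, e−4=a, i−4=e, x−4=t, w−4=s → laets; then reverse → steal.

steal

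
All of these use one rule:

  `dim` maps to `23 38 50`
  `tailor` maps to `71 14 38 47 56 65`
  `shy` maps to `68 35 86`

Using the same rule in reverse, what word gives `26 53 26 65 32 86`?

energy

d(#4)→23 and i(#9)→38: differences scale by 3, so n = 3·pos + 11. The formula is n = 3×(alphabet index, a=1) + 11.
Reversing it on 26 53 26 65 32 86: 26→(26−11)÷3=5=e, 53→(53−11)÷3=14=n, 26→(26−11)÷3=5=e, 65→(65−11)÷3=18=r, 32→(32−11)÷3=7=g, 86→(86−11)÷3=25=y.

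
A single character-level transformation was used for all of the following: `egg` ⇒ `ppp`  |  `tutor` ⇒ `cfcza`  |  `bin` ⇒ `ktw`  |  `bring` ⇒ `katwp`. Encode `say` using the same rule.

The shift depends on letter class: consonant g→p is +9, but vowel e→p is +11. The rule splits by letter class: vowels +11, consonants +9.
On say: s(cons)+9=b, a(vowel)+11=l, y(cons)+9=h.

blh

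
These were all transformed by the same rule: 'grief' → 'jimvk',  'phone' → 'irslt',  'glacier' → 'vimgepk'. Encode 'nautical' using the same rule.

pegmxyer

Two steps: reverse the string, then apply a Caesar shift of +4.
On nautical: reverse → lacituan; then shift: l+4=p, a+4=e, c+4=g, i+4=m, t+4=x, u+4=y, a+4=e, n+4=r.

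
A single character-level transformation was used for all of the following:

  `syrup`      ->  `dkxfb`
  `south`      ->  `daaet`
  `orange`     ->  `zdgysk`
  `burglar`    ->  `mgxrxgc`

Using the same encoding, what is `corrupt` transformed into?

Shifts by position in syrup: pos 0: s→d (+11), pos 1: y→k (+12), pos 2: r→x (+6), pos 3: u→f (+11), pos 4: p→b (+12) — repeating every 3. The shifts repeat in a cycle of length 3: positions 0,1,… shift by +11, +12, +6, then the pattern repeats.
For corrupt: c+11=n, o+12=a, r+6=x, r+11=c, u+12=g, p+6=v, t+11=e.

naxcgve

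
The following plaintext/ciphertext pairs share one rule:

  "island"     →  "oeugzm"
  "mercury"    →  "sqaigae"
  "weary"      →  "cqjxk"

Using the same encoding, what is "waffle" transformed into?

Shifts by position in island: pos 0: i→o (+6), pos 1: s→e (+12), pos 2: l→u (+9), pos 3: a→g (+6), pos 4: n→z (+12), pos 5: d→m (+9) — repeating every 3. A repeating key of period 3 is used — shifts +6, +12, +9 over and over.
On waffle: w+6=c, a+12=m, f+9=o, f+6=l, l+12=x, e+9=n.

cmolxn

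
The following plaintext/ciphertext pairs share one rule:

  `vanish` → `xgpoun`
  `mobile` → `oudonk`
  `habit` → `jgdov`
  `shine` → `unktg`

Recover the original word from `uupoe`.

sonic

Shifts by position in vanish: pos 0: v→x (+2), pos 1: a→g (+6), pos 2: n→p (+2), pos 3: i→o (+6) — repeating every 2. It's a Vigenère-style cipher with numeric key [2,6]: position i shifts by key[i mod 2].
Reversing it on uupoe: u−2=s, u−6=o, p−2=n, o−6=i, e−2=c.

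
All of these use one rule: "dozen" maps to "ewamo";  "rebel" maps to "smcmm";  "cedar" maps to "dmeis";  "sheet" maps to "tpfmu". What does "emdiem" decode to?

decade

The shifts repeat in a cycle of length 2: positions 0,1,… shift by +1, +8, then the pattern repeats.
Reversing it on emdiem: e−1=d, m−8=e, d−1=c, i−8=a, e−1=d, m−8=e.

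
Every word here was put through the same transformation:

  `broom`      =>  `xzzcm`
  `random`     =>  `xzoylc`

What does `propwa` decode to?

pledge

The output letters match the input read backwards, each shifted +11: broom reversed is moorb. The word is reversed, then every letter is shifted forward by 11.
Reversing it on propwa: shift back: p−11=e, r−11=g, o−11=d, p−11=e, w−11=l, a−11=p → egdelp; then reverse → pledge.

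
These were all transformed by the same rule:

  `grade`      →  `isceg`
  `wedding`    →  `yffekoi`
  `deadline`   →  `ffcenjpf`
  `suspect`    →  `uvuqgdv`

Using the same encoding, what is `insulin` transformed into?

kouvnjp

Shifts by position in grade: pos 0: g→i (+2), pos 1: r→s (+1), pos 2: a→c (+2), pos 3: d→e (+1) — repeating every 2. The shifts repeat in a cycle of length 2: positions 0,1,… shift by +2, +1, then the pattern repeats.
Applying it to insulin: i+2=k, n+1=o, s+2=u, u+1=v, l+2=n, i+1=j, n+2=p.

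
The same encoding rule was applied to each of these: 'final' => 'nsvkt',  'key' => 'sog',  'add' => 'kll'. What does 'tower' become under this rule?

Two shifts are in play — +10 for a/e/i/o/u, +8 for every other letter.
On tower: t(cons)+8=b, o(vowel)+10=y, w(cons)+8=e, e(vowel)+10=o, r(cons)+8=z.

byeoz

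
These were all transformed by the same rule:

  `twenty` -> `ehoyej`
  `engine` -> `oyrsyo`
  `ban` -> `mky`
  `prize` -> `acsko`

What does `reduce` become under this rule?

cooeno

The shift depends on letter class: consonant t→e is +11, but vowel e→o is +10. The rule splits by letter class: vowels +10, consonants +11.
For reduce: r(cons)+11=c, e(vowel)+10=o, d(cons)+11=o, u(vowel)+10=e, c(cons)+11=n, e(vowel)+10=o.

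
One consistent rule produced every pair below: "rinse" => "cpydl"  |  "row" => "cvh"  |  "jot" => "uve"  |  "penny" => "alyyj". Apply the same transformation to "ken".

The shift depends on letter class: consonant r→c is +11, but vowel i→p is +7. Vowels shift forward by 7 and consonants shift forward by 11.
Applying it to ken: k(cons)+11=v, e(vowel)+7=l, n(cons)+11=y.

vly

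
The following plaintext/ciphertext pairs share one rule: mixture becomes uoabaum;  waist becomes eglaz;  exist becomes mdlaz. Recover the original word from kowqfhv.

citizen

Shifts by position in mixture: pos 0: m→u (+8), pos 1: i→o (+6), pos 2: x→a (+3), pos 3: t→b (+8), pos 4: u→a (+6), pos 5: r→u (+3) — repeating every 3. A repeating key of period 3 is used — shifts +8, +6, +3 over and over.
Reversing it on kowqfhv: k−8=c, o−6=i, w−3=t, q−8=i, f−6=z, h−3=e, v−8=n.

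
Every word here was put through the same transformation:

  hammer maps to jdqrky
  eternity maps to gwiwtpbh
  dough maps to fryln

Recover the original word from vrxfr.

Each letter shifts forward by (position + 2), i.e. 2, 3, 4, … — the shift grows by one for each successive letter.
Undoing it on vrxfr: v−2=t, r−3=o, x−4=t, f−5=a, r−6=l.

total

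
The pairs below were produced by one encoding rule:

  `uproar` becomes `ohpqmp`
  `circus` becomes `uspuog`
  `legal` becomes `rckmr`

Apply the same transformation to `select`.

u(20)→o(14) and p(15)→h(7) fit y≡17x+12 (mod 26); the inverse of 17 mod 26 is 23. This is an affine cipher: with a=0,…,z=25, each position x becomes (17x+12) mod 26.
Applying it to select: s(18)→17·18+12≡6=g; e(4)→17·4+12≡2=c; l(11)→17·11+12≡17=r; e(4)→17·4+12≡2=c; c(2)→17·2+12≡20=u; t(19)→17·19+12≡23=x (all mod 26).

gcrcux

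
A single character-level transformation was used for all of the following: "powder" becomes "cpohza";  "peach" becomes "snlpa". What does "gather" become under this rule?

The output letters match the input read backwards, each shifted +11: powder reversed is redwop. The word is reversed, then every letter is shifted forward by 11.
For gather: reverse → rehtag; then shift: r+11=c, e+11=p, h+11=s, t+11=e, a+11=l, g+11=r.

cpselr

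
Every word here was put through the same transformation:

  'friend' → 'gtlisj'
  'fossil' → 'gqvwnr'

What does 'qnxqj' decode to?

plume

In friend: f→g is +1, r→t is +2, i→l is +3, e→i is +4 — the shift increases by 1 each position. Letter i (0-indexed) is shifted by i+1, so successive shifts are 1, 2, 3, ….
Reversing it on qnxqj: q−1=p, n−2=l, x−3=u, q−4=m, j−5=e.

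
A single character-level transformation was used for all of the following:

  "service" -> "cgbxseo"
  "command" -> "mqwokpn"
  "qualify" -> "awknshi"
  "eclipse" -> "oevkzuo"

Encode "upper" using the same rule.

It's a Vigenère-style cipher with numeric key [10,2]: position i shifts by key[i mod 2].
Applying it to upper: u+10=e, p+2=r, p+10=z, e+2=g, r+10=b.

erzgb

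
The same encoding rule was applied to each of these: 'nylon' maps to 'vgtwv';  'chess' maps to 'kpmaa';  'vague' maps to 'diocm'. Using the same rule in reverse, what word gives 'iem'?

Compare letters: n→v is +8, y→g is +8, l→t is +8 — a constant shift. Every letter moves 8 places later in the alphabet, wrapping around z→a.
Reversing it on iem: i−8=a, e−8=w, m−8=e.

awe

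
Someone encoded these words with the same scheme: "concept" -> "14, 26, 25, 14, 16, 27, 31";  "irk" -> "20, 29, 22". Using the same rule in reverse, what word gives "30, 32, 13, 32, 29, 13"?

c is letter #3 and maps to 14: an offset of 11. Each letter is replaced by its alphabet position (a=1..z=26) + 11.
Undoing it on 30, 32, 13, 32, 29, 13: 30→(30−11)÷1=19=s, 32→(32−11)÷1=21=u, 13→(13−11)÷1=2=b, 32→(32−11)÷1=21=u, 29→(29−11)÷1=18=r, 13→(13−11)÷1=2=b.

suburb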